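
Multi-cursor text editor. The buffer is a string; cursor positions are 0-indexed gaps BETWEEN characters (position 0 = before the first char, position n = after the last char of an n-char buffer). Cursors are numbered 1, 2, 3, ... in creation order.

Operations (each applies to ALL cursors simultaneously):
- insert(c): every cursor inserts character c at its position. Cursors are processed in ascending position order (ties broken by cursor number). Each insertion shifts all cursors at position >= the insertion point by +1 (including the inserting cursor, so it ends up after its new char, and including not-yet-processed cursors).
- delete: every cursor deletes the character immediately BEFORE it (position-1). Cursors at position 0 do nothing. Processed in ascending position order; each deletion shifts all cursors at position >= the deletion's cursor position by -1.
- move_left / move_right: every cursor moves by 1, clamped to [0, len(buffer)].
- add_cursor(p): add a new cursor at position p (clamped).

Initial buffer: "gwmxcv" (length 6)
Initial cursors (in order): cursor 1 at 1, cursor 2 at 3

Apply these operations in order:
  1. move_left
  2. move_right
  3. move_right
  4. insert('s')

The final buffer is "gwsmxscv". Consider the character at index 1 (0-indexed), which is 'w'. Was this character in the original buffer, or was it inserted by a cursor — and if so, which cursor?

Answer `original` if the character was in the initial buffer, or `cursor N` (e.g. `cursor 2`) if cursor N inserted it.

After op 1 (move_left): buffer="gwmxcv" (len 6), cursors c1@0 c2@2, authorship ......
After op 2 (move_right): buffer="gwmxcv" (len 6), cursors c1@1 c2@3, authorship ......
After op 3 (move_right): buffer="gwmxcv" (len 6), cursors c1@2 c2@4, authorship ......
After op 4 (insert('s')): buffer="gwsmxscv" (len 8), cursors c1@3 c2@6, authorship ..1..2..
Authorship (.=original, N=cursor N): . . 1 . . 2 . .
Index 1: author = original

Answer: original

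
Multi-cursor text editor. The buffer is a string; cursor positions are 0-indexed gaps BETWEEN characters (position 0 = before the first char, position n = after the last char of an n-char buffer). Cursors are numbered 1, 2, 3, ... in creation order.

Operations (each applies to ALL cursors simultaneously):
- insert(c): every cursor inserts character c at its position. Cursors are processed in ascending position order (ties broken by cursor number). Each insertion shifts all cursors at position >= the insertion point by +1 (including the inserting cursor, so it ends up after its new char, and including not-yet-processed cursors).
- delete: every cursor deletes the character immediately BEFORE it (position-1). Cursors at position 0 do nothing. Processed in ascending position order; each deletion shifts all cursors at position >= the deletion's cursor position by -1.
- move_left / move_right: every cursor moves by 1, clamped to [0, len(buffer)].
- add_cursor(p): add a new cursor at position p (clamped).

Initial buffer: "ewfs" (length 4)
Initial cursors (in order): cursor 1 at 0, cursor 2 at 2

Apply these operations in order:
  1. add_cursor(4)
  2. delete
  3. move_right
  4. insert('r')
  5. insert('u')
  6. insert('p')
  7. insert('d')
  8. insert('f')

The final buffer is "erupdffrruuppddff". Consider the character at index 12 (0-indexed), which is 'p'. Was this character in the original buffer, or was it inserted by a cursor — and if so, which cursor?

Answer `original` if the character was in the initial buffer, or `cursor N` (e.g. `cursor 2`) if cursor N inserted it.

Answer: cursor 3

Derivation:
After op 1 (add_cursor(4)): buffer="ewfs" (len 4), cursors c1@0 c2@2 c3@4, authorship ....
After op 2 (delete): buffer="ef" (len 2), cursors c1@0 c2@1 c3@2, authorship ..
After op 3 (move_right): buffer="ef" (len 2), cursors c1@1 c2@2 c3@2, authorship ..
After op 4 (insert('r')): buffer="erfrr" (len 5), cursors c1@2 c2@5 c3@5, authorship .1.23
After op 5 (insert('u')): buffer="erufrruu" (len 8), cursors c1@3 c2@8 c3@8, authorship .11.2323
After op 6 (insert('p')): buffer="erupfrruupp" (len 11), cursors c1@4 c2@11 c3@11, authorship .111.232323
After op 7 (insert('d')): buffer="erupdfrruuppdd" (len 14), cursors c1@5 c2@14 c3@14, authorship .1111.23232323
After op 8 (insert('f')): buffer="erupdffrruuppddff" (len 17), cursors c1@6 c2@17 c3@17, authorship .11111.2323232323
Authorship (.=original, N=cursor N): . 1 1 1 1 1 . 2 3 2 3 2 3 2 3 2 3
Index 12: author = 3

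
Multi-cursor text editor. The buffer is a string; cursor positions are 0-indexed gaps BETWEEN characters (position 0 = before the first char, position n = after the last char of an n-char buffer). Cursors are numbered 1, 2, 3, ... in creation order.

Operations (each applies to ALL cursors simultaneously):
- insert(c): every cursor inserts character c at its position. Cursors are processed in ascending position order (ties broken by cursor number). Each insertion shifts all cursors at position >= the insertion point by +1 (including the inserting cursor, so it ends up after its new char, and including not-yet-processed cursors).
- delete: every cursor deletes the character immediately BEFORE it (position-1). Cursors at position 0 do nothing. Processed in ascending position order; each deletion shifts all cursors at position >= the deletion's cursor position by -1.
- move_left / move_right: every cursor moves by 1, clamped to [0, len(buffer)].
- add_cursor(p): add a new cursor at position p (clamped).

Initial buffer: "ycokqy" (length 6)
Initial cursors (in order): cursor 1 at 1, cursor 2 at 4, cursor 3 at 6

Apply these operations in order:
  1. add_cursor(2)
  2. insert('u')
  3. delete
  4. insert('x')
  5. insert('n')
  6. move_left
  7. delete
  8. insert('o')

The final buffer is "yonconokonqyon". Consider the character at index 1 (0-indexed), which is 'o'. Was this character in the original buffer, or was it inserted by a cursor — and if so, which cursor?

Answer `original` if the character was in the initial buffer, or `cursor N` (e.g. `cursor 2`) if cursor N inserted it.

Answer: cursor 1

Derivation:
After op 1 (add_cursor(2)): buffer="ycokqy" (len 6), cursors c1@1 c4@2 c2@4 c3@6, authorship ......
After op 2 (insert('u')): buffer="yucuokuqyu" (len 10), cursors c1@2 c4@4 c2@7 c3@10, authorship .1.4..2..3
After op 3 (delete): buffer="ycokqy" (len 6), cursors c1@1 c4@2 c2@4 c3@6, authorship ......
After op 4 (insert('x')): buffer="yxcxokxqyx" (len 10), cursors c1@2 c4@4 c2@7 c3@10, authorship .1.4..2..3
After op 5 (insert('n')): buffer="yxncxnokxnqyxn" (len 14), cursors c1@3 c4@6 c2@10 c3@14, authorship .11.44..22..33
After op 6 (move_left): buffer="yxncxnokxnqyxn" (len 14), cursors c1@2 c4@5 c2@9 c3@13, authorship .11.44..22..33
After op 7 (delete): buffer="yncnoknqyn" (len 10), cursors c1@1 c4@3 c2@6 c3@9, authorship .1.4..2..3
After op 8 (insert('o')): buffer="yonconokonqyon" (len 14), cursors c1@2 c4@5 c2@9 c3@13, authorship .11.44..22..33
Authorship (.=original, N=cursor N): . 1 1 . 4 4 . . 2 2 . . 3 3
Index 1: author = 1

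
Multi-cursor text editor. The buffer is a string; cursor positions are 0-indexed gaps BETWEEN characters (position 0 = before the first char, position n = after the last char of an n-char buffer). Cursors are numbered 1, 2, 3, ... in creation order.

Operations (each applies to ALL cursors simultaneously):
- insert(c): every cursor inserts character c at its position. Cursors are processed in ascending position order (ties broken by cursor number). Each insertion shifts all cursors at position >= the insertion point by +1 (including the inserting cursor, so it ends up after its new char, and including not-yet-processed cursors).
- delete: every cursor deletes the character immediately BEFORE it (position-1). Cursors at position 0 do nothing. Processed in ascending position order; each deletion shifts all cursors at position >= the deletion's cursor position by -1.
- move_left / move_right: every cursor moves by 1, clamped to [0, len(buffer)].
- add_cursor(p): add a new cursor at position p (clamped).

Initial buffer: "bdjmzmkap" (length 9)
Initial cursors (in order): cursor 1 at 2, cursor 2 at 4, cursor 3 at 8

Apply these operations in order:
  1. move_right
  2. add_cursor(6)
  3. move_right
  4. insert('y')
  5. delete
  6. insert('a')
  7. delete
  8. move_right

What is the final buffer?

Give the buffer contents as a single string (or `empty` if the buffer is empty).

Answer: bdjmzmkap

Derivation:
After op 1 (move_right): buffer="bdjmzmkap" (len 9), cursors c1@3 c2@5 c3@9, authorship .........
After op 2 (add_cursor(6)): buffer="bdjmzmkap" (len 9), cursors c1@3 c2@5 c4@6 c3@9, authorship .........
After op 3 (move_right): buffer="bdjmzmkap" (len 9), cursors c1@4 c2@6 c4@7 c3@9, authorship .........
After op 4 (insert('y')): buffer="bdjmyzmykyapy" (len 13), cursors c1@5 c2@8 c4@10 c3@13, authorship ....1..2.4..3
After op 5 (delete): buffer="bdjmzmkap" (len 9), cursors c1@4 c2@6 c4@7 c3@9, authorship .........
After op 6 (insert('a')): buffer="bdjmazmakaapa" (len 13), cursors c1@5 c2@8 c4@10 c3@13, authorship ....1..2.4..3
After op 7 (delete): buffer="bdjmzmkap" (len 9), cursors c1@4 c2@6 c4@7 c3@9, authorship .........
After op 8 (move_right): buffer="bdjmzmkap" (len 9), cursors c1@5 c2@7 c4@8 c3@9, authorship .........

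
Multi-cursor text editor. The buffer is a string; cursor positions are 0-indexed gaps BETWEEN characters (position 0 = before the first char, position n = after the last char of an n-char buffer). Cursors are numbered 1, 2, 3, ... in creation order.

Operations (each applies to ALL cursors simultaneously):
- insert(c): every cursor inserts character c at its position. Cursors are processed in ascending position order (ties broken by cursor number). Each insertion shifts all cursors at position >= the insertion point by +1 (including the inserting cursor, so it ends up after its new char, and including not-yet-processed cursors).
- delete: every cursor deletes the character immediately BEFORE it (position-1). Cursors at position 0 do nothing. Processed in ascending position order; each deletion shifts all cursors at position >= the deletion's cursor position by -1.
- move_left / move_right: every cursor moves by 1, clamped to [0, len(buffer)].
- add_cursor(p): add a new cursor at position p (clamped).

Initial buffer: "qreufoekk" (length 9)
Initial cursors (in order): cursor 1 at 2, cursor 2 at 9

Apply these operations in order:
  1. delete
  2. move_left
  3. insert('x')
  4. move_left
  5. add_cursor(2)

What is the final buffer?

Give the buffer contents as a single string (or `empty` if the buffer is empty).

Answer: xqeufoexk

Derivation:
After op 1 (delete): buffer="qeufoek" (len 7), cursors c1@1 c2@7, authorship .......
After op 2 (move_left): buffer="qeufoek" (len 7), cursors c1@0 c2@6, authorship .......
After op 3 (insert('x')): buffer="xqeufoexk" (len 9), cursors c1@1 c2@8, authorship 1......2.
After op 4 (move_left): buffer="xqeufoexk" (len 9), cursors c1@0 c2@7, authorship 1......2.
After op 5 (add_cursor(2)): buffer="xqeufoexk" (len 9), cursors c1@0 c3@2 c2@7, authorship 1......2.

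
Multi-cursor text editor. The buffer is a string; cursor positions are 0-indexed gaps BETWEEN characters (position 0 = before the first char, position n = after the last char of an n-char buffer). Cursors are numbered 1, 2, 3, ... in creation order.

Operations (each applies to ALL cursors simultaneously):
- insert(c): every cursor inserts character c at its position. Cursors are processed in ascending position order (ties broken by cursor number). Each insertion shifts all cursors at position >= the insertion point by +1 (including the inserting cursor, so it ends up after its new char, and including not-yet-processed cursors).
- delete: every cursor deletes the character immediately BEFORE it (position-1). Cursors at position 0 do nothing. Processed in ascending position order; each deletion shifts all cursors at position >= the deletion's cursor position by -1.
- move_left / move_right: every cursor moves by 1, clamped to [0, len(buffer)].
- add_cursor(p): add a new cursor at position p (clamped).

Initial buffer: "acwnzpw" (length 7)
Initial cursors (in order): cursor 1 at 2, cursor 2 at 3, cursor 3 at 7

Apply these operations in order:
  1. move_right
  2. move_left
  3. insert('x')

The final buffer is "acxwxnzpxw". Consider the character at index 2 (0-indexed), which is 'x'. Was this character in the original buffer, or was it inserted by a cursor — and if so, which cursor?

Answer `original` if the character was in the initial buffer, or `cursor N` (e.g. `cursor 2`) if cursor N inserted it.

Answer: cursor 1

Derivation:
After op 1 (move_right): buffer="acwnzpw" (len 7), cursors c1@3 c2@4 c3@7, authorship .......
After op 2 (move_left): buffer="acwnzpw" (len 7), cursors c1@2 c2@3 c3@6, authorship .......
After op 3 (insert('x')): buffer="acxwxnzpxw" (len 10), cursors c1@3 c2@5 c3@9, authorship ..1.2...3.
Authorship (.=original, N=cursor N): . . 1 . 2 . . . 3 .
Index 2: author = 1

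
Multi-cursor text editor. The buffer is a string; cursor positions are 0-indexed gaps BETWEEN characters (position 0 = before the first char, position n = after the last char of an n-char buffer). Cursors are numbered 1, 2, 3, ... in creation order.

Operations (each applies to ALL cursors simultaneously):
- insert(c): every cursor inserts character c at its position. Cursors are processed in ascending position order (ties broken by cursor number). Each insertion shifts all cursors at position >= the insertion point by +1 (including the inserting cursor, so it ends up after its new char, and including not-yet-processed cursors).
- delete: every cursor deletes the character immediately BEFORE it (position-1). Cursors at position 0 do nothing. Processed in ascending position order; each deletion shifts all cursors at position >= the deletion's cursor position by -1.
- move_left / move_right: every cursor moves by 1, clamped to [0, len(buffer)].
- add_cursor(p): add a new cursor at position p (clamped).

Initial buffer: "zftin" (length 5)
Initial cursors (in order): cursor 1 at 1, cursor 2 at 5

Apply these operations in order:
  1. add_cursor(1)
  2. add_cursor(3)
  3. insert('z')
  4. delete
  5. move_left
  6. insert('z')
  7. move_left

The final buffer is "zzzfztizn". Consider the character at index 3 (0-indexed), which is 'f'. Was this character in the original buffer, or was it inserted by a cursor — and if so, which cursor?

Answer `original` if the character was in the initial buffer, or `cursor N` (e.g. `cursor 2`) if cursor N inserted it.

After op 1 (add_cursor(1)): buffer="zftin" (len 5), cursors c1@1 c3@1 c2@5, authorship .....
After op 2 (add_cursor(3)): buffer="zftin" (len 5), cursors c1@1 c3@1 c4@3 c2@5, authorship .....
After op 3 (insert('z')): buffer="zzzftzinz" (len 9), cursors c1@3 c3@3 c4@6 c2@9, authorship .13..4..2
After op 4 (delete): buffer="zftin" (len 5), cursors c1@1 c3@1 c4@3 c2@5, authorship .....
After op 5 (move_left): buffer="zftin" (len 5), cursors c1@0 c3@0 c4@2 c2@4, authorship .....
After op 6 (insert('z')): buffer="zzzfztizn" (len 9), cursors c1@2 c3@2 c4@5 c2@8, authorship 13..4..2.
After op 7 (move_left): buffer="zzzfztizn" (len 9), cursors c1@1 c3@1 c4@4 c2@7, authorship 13..4..2.
Authorship (.=original, N=cursor N): 1 3 . . 4 . . 2 .
Index 3: author = original

Answer: original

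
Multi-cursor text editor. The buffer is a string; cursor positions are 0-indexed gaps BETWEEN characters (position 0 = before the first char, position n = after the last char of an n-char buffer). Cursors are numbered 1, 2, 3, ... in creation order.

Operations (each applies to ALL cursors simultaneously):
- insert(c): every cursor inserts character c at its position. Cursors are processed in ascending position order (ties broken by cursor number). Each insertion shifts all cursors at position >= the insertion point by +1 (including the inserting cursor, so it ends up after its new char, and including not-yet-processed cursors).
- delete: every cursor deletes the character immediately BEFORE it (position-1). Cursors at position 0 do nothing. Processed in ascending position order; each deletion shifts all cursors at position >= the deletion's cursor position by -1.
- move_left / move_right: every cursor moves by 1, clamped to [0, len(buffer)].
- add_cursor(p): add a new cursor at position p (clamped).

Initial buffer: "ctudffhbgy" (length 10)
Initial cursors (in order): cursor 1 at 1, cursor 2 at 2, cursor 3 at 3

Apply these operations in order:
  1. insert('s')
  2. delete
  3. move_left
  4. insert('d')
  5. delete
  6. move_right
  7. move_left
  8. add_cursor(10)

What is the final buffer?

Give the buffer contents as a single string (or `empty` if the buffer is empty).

After op 1 (insert('s')): buffer="cstsusdffhbgy" (len 13), cursors c1@2 c2@4 c3@6, authorship .1.2.3.......
After op 2 (delete): buffer="ctudffhbgy" (len 10), cursors c1@1 c2@2 c3@3, authorship ..........
After op 3 (move_left): buffer="ctudffhbgy" (len 10), cursors c1@0 c2@1 c3@2, authorship ..........
After op 4 (insert('d')): buffer="dcdtdudffhbgy" (len 13), cursors c1@1 c2@3 c3@5, authorship 1.2.3........
After op 5 (delete): buffer="ctudffhbgy" (len 10), cursors c1@0 c2@1 c3@2, authorship ..........
After op 6 (move_right): buffer="ctudffhbgy" (len 10), cursors c1@1 c2@2 c3@3, authorship ..........
After op 7 (move_left): buffer="ctudffhbgy" (len 10), cursors c1@0 c2@1 c3@2, authorship ..........
After op 8 (add_cursor(10)): buffer="ctudffhbgy" (len 10), cursors c1@0 c2@1 c3@2 c4@10, authorship ..........

Answer: ctudffhbgy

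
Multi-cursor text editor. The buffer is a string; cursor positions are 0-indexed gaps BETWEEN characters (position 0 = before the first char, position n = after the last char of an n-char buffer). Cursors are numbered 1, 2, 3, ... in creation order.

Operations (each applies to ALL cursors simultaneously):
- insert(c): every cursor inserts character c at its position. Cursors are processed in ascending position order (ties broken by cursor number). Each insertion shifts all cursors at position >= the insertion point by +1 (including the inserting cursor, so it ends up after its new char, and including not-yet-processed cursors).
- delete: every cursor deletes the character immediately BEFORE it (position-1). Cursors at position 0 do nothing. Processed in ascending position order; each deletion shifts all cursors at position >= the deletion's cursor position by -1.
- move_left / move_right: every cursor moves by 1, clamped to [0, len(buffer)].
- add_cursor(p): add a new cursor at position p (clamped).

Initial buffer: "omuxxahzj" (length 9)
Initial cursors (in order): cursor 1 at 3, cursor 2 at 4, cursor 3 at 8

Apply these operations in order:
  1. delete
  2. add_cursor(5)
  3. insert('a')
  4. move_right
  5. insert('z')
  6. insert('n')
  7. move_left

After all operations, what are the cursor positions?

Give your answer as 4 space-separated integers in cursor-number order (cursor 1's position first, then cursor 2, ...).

Answer: 8 8 17 17

Derivation:
After op 1 (delete): buffer="omxahj" (len 6), cursors c1@2 c2@2 c3@5, authorship ......
After op 2 (add_cursor(5)): buffer="omxahj" (len 6), cursors c1@2 c2@2 c3@5 c4@5, authorship ......
After op 3 (insert('a')): buffer="omaaxahaaj" (len 10), cursors c1@4 c2@4 c3@9 c4@9, authorship ..12...34.
After op 4 (move_right): buffer="omaaxahaaj" (len 10), cursors c1@5 c2@5 c3@10 c4@10, authorship ..12...34.
After op 5 (insert('z')): buffer="omaaxzzahaajzz" (len 14), cursors c1@7 c2@7 c3@14 c4@14, authorship ..12.12..34.34
After op 6 (insert('n')): buffer="omaaxzznnahaajzznn" (len 18), cursors c1@9 c2@9 c3@18 c4@18, authorship ..12.1212..34.3434
After op 7 (move_left): buffer="omaaxzznnahaajzznn" (len 18), cursors c1@8 c2@8 c3@17 c4@17, authorship ..12.1212..34.3434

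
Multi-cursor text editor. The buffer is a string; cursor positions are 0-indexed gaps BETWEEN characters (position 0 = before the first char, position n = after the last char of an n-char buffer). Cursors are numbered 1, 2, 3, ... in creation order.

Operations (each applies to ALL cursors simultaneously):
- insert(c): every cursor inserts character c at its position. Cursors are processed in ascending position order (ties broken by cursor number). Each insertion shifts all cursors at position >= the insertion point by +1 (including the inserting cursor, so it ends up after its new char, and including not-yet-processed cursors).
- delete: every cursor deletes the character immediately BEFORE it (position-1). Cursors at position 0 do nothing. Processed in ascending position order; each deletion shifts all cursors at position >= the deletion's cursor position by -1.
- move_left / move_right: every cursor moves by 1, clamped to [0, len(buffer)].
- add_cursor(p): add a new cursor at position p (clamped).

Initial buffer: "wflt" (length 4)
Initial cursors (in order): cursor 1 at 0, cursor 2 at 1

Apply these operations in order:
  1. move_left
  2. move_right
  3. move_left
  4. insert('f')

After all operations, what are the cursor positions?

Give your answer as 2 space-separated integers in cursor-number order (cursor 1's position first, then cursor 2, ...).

Answer: 2 2

Derivation:
After op 1 (move_left): buffer="wflt" (len 4), cursors c1@0 c2@0, authorship ....
After op 2 (move_right): buffer="wflt" (len 4), cursors c1@1 c2@1, authorship ....
After op 3 (move_left): buffer="wflt" (len 4), cursors c1@0 c2@0, authorship ....
After op 4 (insert('f')): buffer="ffwflt" (len 6), cursors c1@2 c2@2, authorship 12....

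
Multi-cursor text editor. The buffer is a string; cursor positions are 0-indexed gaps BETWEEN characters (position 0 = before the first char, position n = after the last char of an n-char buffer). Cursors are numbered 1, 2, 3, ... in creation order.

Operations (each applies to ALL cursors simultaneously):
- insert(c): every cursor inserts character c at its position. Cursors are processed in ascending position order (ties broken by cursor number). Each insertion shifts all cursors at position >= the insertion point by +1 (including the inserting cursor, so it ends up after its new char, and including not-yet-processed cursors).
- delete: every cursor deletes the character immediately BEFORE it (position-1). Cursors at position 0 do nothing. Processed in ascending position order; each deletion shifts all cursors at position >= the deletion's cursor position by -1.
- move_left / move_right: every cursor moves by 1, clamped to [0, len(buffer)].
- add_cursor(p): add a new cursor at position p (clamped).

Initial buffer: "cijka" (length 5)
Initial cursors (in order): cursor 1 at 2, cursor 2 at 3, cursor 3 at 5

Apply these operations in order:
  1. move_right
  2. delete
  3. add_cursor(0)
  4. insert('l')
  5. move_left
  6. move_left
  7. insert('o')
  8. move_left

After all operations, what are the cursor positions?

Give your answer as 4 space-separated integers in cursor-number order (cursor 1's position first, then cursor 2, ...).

Answer: 7 7 7 0

Derivation:
After op 1 (move_right): buffer="cijka" (len 5), cursors c1@3 c2@4 c3@5, authorship .....
After op 2 (delete): buffer="ci" (len 2), cursors c1@2 c2@2 c3@2, authorship ..
After op 3 (add_cursor(0)): buffer="ci" (len 2), cursors c4@0 c1@2 c2@2 c3@2, authorship ..
After op 4 (insert('l')): buffer="lcilll" (len 6), cursors c4@1 c1@6 c2@6 c3@6, authorship 4..123
After op 5 (move_left): buffer="lcilll" (len 6), cursors c4@0 c1@5 c2@5 c3@5, authorship 4..123
After op 6 (move_left): buffer="lcilll" (len 6), cursors c4@0 c1@4 c2@4 c3@4, authorship 4..123
After op 7 (insert('o')): buffer="olciloooll" (len 10), cursors c4@1 c1@8 c2@8 c3@8, authorship 44..112323
After op 8 (move_left): buffer="olciloooll" (len 10), cursors c4@0 c1@7 c2@7 c3@7, authorship 44..112323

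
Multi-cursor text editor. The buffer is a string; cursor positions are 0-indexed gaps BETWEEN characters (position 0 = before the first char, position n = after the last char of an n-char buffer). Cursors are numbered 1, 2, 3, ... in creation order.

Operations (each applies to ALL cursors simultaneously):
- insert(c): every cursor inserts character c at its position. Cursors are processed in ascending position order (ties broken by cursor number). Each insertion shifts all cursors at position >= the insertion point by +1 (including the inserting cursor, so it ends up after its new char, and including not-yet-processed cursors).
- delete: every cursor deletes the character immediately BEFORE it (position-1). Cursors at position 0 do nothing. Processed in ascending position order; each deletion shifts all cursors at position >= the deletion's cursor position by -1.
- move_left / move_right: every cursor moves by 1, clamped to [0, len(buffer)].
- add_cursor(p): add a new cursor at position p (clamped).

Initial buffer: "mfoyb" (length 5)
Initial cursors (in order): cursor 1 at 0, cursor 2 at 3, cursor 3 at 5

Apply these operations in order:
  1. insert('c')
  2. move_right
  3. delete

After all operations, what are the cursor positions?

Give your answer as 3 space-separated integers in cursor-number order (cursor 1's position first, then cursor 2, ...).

After op 1 (insert('c')): buffer="cmfocybc" (len 8), cursors c1@1 c2@5 c3@8, authorship 1...2..3
After op 2 (move_right): buffer="cmfocybc" (len 8), cursors c1@2 c2@6 c3@8, authorship 1...2..3
After op 3 (delete): buffer="cfocb" (len 5), cursors c1@1 c2@4 c3@5, authorship 1..2.

Answer: 1 4 5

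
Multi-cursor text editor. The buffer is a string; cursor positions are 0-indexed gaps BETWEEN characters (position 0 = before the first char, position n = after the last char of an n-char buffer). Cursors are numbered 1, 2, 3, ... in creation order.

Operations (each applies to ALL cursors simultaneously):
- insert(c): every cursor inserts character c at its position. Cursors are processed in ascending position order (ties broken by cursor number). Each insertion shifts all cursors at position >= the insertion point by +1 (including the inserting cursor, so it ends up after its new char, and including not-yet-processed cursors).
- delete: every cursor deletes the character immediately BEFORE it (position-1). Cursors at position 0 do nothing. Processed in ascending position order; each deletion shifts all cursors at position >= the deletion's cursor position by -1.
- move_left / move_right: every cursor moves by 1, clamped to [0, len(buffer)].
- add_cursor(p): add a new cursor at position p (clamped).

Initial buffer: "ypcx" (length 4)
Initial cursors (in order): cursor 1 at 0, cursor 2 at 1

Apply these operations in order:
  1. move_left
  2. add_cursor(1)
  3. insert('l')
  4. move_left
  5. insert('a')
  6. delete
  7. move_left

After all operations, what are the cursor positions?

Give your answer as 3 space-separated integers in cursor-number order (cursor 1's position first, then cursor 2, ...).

After op 1 (move_left): buffer="ypcx" (len 4), cursors c1@0 c2@0, authorship ....
After op 2 (add_cursor(1)): buffer="ypcx" (len 4), cursors c1@0 c2@0 c3@1, authorship ....
After op 3 (insert('l')): buffer="llylpcx" (len 7), cursors c1@2 c2@2 c3@4, authorship 12.3...
After op 4 (move_left): buffer="llylpcx" (len 7), cursors c1@1 c2@1 c3@3, authorship 12.3...
After op 5 (insert('a')): buffer="laalyalpcx" (len 10), cursors c1@3 c2@3 c3@6, authorship 1122.33...
After op 6 (delete): buffer="llylpcx" (len 7), cursors c1@1 c2@1 c3@3, authorship 12.3...
After op 7 (move_left): buffer="llylpcx" (len 7), cursors c1@0 c2@0 c3@2, authorship 12.3...

Answer: 0 0 2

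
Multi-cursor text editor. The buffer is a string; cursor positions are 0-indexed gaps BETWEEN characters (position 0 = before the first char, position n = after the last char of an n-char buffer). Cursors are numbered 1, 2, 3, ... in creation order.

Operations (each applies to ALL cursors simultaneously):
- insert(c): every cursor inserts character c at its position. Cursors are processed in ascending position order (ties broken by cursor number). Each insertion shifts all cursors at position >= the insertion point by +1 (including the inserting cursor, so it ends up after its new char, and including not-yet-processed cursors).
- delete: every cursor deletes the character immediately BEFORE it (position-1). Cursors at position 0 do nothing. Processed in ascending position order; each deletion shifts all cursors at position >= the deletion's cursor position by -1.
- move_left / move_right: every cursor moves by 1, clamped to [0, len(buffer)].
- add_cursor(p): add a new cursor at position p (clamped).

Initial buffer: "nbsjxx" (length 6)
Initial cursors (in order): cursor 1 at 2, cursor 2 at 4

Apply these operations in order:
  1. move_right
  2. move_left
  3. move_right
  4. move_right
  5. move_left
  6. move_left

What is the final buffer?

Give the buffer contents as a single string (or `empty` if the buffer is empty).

Answer: nbsjxx

Derivation:
After op 1 (move_right): buffer="nbsjxx" (len 6), cursors c1@3 c2@5, authorship ......
After op 2 (move_left): buffer="nbsjxx" (len 6), cursors c1@2 c2@4, authorship ......
After op 3 (move_right): buffer="nbsjxx" (len 6), cursors c1@3 c2@5, authorship ......
After op 4 (move_right): buffer="nbsjxx" (len 6), cursors c1@4 c2@6, authorship ......
After op 5 (move_left): buffer="nbsjxx" (len 6), cursors c1@3 c2@5, authorship ......
After op 6 (move_left): buffer="nbsjxx" (len 6), cursors c1@2 c2@4, authorship ......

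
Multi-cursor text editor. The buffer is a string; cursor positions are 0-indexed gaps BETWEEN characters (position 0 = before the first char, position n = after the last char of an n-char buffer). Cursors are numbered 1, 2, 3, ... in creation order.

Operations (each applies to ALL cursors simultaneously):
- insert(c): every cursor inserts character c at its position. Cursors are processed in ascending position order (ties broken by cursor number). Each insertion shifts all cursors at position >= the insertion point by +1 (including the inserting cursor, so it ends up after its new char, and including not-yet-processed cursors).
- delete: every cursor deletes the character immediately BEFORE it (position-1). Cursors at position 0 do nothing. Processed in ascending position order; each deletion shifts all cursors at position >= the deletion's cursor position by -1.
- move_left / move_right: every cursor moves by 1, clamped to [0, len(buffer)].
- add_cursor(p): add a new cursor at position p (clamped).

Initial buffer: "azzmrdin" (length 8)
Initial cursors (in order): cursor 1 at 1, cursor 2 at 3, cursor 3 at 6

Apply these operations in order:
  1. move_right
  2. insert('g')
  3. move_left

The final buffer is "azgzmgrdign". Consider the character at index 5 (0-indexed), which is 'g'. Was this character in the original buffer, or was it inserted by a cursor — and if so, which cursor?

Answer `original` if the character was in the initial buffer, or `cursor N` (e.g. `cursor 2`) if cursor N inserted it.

After op 1 (move_right): buffer="azzmrdin" (len 8), cursors c1@2 c2@4 c3@7, authorship ........
After op 2 (insert('g')): buffer="azgzmgrdign" (len 11), cursors c1@3 c2@6 c3@10, authorship ..1..2...3.
After op 3 (move_left): buffer="azgzmgrdign" (len 11), cursors c1@2 c2@5 c3@9, authorship ..1..2...3.
Authorship (.=original, N=cursor N): . . 1 . . 2 . . . 3 .
Index 5: author = 2

Answer: cursor 2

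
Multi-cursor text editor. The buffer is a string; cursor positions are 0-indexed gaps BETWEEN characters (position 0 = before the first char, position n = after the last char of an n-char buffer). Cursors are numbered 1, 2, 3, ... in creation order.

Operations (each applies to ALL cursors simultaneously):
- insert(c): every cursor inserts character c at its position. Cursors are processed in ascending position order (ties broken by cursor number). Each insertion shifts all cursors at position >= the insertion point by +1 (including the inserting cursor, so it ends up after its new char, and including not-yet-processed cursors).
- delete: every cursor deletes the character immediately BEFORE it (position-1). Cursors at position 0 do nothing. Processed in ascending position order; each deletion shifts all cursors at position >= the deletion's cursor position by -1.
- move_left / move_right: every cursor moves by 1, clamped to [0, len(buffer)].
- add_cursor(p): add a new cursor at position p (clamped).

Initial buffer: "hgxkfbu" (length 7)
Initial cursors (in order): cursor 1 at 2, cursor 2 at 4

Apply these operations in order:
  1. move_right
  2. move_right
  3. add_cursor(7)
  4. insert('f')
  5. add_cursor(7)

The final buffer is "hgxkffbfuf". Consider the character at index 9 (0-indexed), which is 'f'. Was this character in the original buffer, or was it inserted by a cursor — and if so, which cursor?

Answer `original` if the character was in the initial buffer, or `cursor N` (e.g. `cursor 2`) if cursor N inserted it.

After op 1 (move_right): buffer="hgxkfbu" (len 7), cursors c1@3 c2@5, authorship .......
After op 2 (move_right): buffer="hgxkfbu" (len 7), cursors c1@4 c2@6, authorship .......
After op 3 (add_cursor(7)): buffer="hgxkfbu" (len 7), cursors c1@4 c2@6 c3@7, authorship .......
After op 4 (insert('f')): buffer="hgxkffbfuf" (len 10), cursors c1@5 c2@8 c3@10, authorship ....1..2.3
After op 5 (add_cursor(7)): buffer="hgxkffbfuf" (len 10), cursors c1@5 c4@7 c2@8 c3@10, authorship ....1..2.3
Authorship (.=original, N=cursor N): . . . . 1 . . 2 . 3
Index 9: author = 3

Answer: cursor 3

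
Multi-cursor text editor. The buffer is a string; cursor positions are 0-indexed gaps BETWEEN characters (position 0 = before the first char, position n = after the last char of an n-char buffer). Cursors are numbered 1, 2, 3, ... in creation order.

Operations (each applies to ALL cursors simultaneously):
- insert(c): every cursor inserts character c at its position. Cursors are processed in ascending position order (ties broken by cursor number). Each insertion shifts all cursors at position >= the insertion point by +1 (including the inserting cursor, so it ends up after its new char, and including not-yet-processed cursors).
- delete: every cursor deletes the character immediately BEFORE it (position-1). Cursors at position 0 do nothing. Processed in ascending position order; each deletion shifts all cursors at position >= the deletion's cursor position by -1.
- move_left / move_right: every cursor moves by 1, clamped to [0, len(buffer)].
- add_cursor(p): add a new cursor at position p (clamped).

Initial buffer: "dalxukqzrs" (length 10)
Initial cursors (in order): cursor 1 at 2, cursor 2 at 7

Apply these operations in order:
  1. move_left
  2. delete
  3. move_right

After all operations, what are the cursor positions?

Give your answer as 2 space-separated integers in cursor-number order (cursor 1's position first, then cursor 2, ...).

After op 1 (move_left): buffer="dalxukqzrs" (len 10), cursors c1@1 c2@6, authorship ..........
After op 2 (delete): buffer="alxuqzrs" (len 8), cursors c1@0 c2@4, authorship ........
After op 3 (move_right): buffer="alxuqzrs" (len 8), cursors c1@1 c2@5, authorship ........

Answer: 1 5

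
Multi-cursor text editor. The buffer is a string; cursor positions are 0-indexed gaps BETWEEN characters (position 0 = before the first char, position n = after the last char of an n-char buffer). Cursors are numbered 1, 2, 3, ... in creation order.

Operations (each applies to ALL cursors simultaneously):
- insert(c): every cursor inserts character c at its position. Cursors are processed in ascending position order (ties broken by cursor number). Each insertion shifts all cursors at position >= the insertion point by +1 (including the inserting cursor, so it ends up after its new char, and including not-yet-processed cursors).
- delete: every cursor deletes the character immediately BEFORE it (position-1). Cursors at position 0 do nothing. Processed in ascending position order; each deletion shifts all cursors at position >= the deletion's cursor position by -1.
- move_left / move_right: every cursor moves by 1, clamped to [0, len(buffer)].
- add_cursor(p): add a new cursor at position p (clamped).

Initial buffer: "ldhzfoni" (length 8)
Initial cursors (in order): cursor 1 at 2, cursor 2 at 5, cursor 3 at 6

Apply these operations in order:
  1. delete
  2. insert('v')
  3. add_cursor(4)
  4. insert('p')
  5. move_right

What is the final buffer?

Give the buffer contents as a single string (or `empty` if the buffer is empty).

Answer: lvphzpvvppni

Derivation:
After op 1 (delete): buffer="lhzni" (len 5), cursors c1@1 c2@3 c3@3, authorship .....
After op 2 (insert('v')): buffer="lvhzvvni" (len 8), cursors c1@2 c2@6 c3@6, authorship .1..23..
After op 3 (add_cursor(4)): buffer="lvhzvvni" (len 8), cursors c1@2 c4@4 c2@6 c3@6, authorship .1..23..
After op 4 (insert('p')): buffer="lvphzpvvppni" (len 12), cursors c1@3 c4@6 c2@10 c3@10, authorship .11..42323..
After op 5 (move_right): buffer="lvphzpvvppni" (len 12), cursors c1@4 c4@7 c2@11 c3@11, authorship .11..42323..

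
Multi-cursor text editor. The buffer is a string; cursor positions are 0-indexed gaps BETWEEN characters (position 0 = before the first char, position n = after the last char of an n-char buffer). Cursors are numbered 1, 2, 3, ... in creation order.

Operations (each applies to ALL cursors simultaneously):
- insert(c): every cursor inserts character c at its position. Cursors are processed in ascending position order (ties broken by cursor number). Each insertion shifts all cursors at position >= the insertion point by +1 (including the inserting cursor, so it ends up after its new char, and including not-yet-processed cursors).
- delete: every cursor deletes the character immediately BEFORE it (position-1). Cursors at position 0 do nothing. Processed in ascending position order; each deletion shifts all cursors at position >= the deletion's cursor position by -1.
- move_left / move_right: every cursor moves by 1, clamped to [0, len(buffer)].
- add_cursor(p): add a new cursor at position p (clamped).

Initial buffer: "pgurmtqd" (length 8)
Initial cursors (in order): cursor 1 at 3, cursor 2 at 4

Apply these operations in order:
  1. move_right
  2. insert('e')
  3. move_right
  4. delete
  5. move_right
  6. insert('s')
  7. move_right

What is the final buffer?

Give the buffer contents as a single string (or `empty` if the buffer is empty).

After op 1 (move_right): buffer="pgurmtqd" (len 8), cursors c1@4 c2@5, authorship ........
After op 2 (insert('e')): buffer="pguremetqd" (len 10), cursors c1@5 c2@7, authorship ....1.2...
After op 3 (move_right): buffer="pguremetqd" (len 10), cursors c1@6 c2@8, authorship ....1.2...
After op 4 (delete): buffer="pgureeqd" (len 8), cursors c1@5 c2@6, authorship ....12..
After op 5 (move_right): buffer="pgureeqd" (len 8), cursors c1@6 c2@7, authorship ....12..
After op 6 (insert('s')): buffer="pgureesqsd" (len 10), cursors c1@7 c2@9, authorship ....121.2.
After op 7 (move_right): buffer="pgureesqsd" (len 10), cursors c1@8 c2@10, authorship ....121.2.

Answer: pgureesqsd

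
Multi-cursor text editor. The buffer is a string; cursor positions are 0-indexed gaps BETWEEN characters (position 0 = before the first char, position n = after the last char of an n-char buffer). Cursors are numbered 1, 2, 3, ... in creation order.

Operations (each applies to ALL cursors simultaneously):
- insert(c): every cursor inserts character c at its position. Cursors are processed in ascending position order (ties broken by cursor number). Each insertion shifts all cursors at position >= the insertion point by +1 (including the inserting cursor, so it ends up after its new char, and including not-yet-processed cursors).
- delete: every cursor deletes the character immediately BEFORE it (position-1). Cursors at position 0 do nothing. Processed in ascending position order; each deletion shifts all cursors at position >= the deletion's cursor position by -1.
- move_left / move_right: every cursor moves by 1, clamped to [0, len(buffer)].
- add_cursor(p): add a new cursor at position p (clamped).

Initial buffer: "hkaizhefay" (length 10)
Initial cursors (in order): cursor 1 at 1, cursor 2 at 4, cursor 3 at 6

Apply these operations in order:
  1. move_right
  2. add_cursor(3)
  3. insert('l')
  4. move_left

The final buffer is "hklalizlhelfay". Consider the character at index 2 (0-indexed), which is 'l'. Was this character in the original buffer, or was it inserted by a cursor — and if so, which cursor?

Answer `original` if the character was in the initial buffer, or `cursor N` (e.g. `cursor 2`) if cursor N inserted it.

Answer: cursor 1

Derivation:
After op 1 (move_right): buffer="hkaizhefay" (len 10), cursors c1@2 c2@5 c3@7, authorship ..........
After op 2 (add_cursor(3)): buffer="hkaizhefay" (len 10), cursors c1@2 c4@3 c2@5 c3@7, authorship ..........
After op 3 (insert('l')): buffer="hklalizlhelfay" (len 14), cursors c1@3 c4@5 c2@8 c3@11, authorship ..1.4..2..3...
After op 4 (move_left): buffer="hklalizlhelfay" (len 14), cursors c1@2 c4@4 c2@7 c3@10, authorship ..1.4..2..3...
Authorship (.=original, N=cursor N): . . 1 . 4 . . 2 . . 3 . . .
Index 2: author = 1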